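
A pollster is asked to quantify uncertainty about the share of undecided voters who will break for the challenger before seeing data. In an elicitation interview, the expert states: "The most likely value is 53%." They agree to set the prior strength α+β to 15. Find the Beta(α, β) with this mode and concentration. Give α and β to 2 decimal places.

α = 7.89, β = 7.11

For α,β > 1 the Beta mode is (α−1)/(α+β−2). With α+β = 15, the mode is (α−1)/13.
Set (α−1)/13 = 0.53 → α = 1 + 0.53·13 = 7.89.
β = 15 − α = 7.11.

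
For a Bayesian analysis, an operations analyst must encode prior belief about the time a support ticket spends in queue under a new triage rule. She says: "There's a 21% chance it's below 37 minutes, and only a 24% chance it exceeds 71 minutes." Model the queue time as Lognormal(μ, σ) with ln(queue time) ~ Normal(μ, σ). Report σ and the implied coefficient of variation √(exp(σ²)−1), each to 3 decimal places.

If T ~ Lognormal(μ,σ) then ln T ~ Normal(μ,σ), so the p-quantile of ln T is μ + z_p·σ.
ln(37) = 3.611 and ln(71) = 4.263; z_{0.21} = -0.8064, z_{0.76} = 0.7063.
σ = (4.263 − 3.611)/(0.7063 − (-0.8064)) = 0.431.
μ = 3.611 − (-0.8064)·0.431 = 3.958.
CV = √(exp(σ²)−1) = √(exp(0.1856)−1) = 0.452.

σ ≈ 0.431, CV ≈ 0.452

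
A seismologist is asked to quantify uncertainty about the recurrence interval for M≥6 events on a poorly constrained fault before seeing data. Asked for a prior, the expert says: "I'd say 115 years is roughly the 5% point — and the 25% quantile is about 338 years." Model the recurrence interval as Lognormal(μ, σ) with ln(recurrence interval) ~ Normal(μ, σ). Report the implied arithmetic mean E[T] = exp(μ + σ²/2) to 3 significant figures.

If T ~ Lognormal(μ,σ) then ln T ~ Normal(μ,σ), so the p-quantile of ln T is μ + z_p·σ.
ln(115) = 4.745 and ln(338) = 5.823; z_{0.05} = -1.645, z_{0.25} = -0.6745.
σ = (5.823 − 4.745)/(-0.6745 − (-1.645)) = 1.111.
μ = 4.745 − (-1.645)·1.111 = 6.572.
E[T] = exp(μ + σ²/2) = exp(6.572 + 0.6172) = 1330 years.

E[T] ≈ 1330 years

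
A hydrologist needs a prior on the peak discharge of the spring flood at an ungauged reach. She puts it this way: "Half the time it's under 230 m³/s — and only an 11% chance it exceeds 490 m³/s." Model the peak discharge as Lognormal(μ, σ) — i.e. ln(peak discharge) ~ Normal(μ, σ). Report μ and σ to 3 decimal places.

μ ≈ 5.438, σ ≈ 0.617

If T ~ Lognormal(μ,σ) then ln T ~ Normal(μ,σ), so the p-quantile of ln T is μ + z_p·σ.
ln(230) = 5.438 and ln(490) = 6.194; z_{0.5} = 0, z_{0.89} = 1.227.
σ = (6.194 − 5.438)/(1.227 − (0)) = 0.617.
μ = 5.438 − (0)·0.617 = 5.438.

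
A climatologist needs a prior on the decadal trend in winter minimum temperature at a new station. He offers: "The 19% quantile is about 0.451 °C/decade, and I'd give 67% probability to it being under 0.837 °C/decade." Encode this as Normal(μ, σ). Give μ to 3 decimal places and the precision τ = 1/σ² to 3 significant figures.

μ = 0.708, τ = 11.7

For Normal(μ,σ), the p-quantile is μ + z_p·σ. Here z_{0.19} = -0.8779, z_{0.67} = 0.4399.
So 0.451 = μ − 0.8779σ and 0.837 = μ + 0.4399σ.
Subtracting: σ = (0.837 − 0.451)/(0.4399 − (-0.8779)) = 0.293.
Then μ = 0.451 − (-0.8779)·0.293 = 0.708.
Precision τ = 1/σ² = 1/0.2929² = 11.7.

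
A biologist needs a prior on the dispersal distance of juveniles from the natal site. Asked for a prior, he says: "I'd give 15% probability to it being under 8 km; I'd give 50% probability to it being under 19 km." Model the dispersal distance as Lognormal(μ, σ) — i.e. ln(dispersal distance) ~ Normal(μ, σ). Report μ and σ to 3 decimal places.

μ ≈ 2.944, σ ≈ 0.835

If T ~ Lognormal(μ,σ) then ln T ~ Normal(μ,σ), so the p-quantile of ln T is μ + z_p·σ.
ln(8) = 2.079 and ln(19) = 2.944; z_{0.15} = -1.036, z_{0.5} = 0.
σ = (2.944 − 2.079)/(0 − (-1.036)) = 0.835.
μ = 2.079 − (-1.036)·0.835 = 2.944.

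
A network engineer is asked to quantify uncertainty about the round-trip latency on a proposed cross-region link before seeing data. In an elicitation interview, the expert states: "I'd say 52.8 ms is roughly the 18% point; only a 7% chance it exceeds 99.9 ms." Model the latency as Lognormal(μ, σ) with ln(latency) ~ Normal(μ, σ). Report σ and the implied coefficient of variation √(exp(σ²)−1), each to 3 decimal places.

If T ~ Lognormal(μ,σ) then ln T ~ Normal(μ,σ), so the p-quantile of ln T is μ + z_p·σ.
ln(52.8) = 3.967 and ln(99.9) = 4.604; z_{0.18} = -0.9154, z_{0.93} = 1.476.
σ = (4.604 − 3.967)/(1.476 − (-0.9154)) = 0.267.
μ = 3.967 − (-0.9154)·0.267 = 4.211.
CV = √(exp(σ²)−1) = √(exp(0.0711)−1) = 0.271.

σ ≈ 0.267, CV ≈ 0.271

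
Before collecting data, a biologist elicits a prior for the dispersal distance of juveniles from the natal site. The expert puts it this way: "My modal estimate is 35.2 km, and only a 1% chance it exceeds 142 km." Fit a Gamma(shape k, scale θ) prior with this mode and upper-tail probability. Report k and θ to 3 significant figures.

k ≈ 3.14, θ ≈ 16.4

Gamma(k,θ) with k>1 has mode (k−1)θ, so θ = 35.2/(k−1).
Need P(X < 142) = 0.99 with θ tied to k this way. Start at k = 2, θ = 35.2: P(X<142) ≈ 0.911.
Too low — raise k to concentrate. Iterating converges to k ≈ 3.14.
Then θ = 35.2/(3.14−1) ≈ 16.4.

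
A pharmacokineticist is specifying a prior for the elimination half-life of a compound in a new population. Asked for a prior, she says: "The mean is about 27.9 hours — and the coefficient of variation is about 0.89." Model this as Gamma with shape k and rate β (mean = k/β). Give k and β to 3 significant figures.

For Gamma(k, rate β): mean = k/β, variance = k/β², so CV = 1/√k.
CV = 0.89, hence k = 1/CV² = 1.26.
Then β = k/mean = 1.26/27.9 = 0.0452.

k ≈ 1.26, β ≈ 0.0452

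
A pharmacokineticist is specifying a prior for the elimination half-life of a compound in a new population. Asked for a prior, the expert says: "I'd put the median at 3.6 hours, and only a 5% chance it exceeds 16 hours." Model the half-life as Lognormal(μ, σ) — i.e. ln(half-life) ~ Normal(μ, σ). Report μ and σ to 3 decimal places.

μ ≈ 1.281, σ ≈ 0.907

If T ~ Lognormal(μ,σ) then ln T ~ Normal(μ,σ), so the p-quantile of ln T is μ + z_p·σ.
ln(3.6) = 1.281 and ln(16) = 2.773; z_{0.5} = 0, z_{0.95} = 1.645.
σ = (2.773 − 1.281)/(1.645 − (0)) = 0.907.
μ = 1.281 − (0)·0.907 = 1.281.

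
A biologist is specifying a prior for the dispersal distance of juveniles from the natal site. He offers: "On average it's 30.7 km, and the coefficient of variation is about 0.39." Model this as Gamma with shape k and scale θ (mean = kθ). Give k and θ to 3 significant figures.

For Gamma(k, scale θ): mean = kθ, variance = kθ², so CV = 1/√k.
CV = 0.39, hence k = 1/CV² = 6.57.
Then θ = mean/k = 30.7/6.57 = 4.67.

k ≈ 6.57, θ ≈ 4.67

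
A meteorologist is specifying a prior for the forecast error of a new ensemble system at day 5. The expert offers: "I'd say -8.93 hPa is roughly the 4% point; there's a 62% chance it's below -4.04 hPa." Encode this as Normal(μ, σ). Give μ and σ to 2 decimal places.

μ = -4.77, σ = 2.38

The p-quantile of Normal(μ,σ) is μ + z_p·σ, with z_{0.04} = -1.751 and z_{0.62} = 0.3055.
Eliminate σ: μ = (z₂·x₁ − z₁·x₂)/(z₂ − z₁) = (0.3055·-8.93 − (-1.751)·-4.04)/2.056 = -4.77.
Then σ = (x₂ − x₁)/(z₂ − z₁) = (-4.04 − -8.93)/2.056 = 2.38.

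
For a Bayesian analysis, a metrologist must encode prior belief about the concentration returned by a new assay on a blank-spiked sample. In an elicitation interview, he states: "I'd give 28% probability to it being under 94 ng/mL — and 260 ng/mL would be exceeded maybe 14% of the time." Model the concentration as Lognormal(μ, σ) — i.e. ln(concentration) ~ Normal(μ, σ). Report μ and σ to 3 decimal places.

If T ~ Lognormal(μ,σ) then ln T ~ Normal(μ,σ), so the p-quantile of ln T is μ + z_p·σ.
ln(94) = 4.543 and ln(260) = 5.561; z_{0.28} = -0.5828, z_{0.86} = 1.08.
σ = (5.561 − 4.543)/(1.08 − (-0.5828)) = 0.612.
μ = 4.543 − (-0.5828)·0.612 = 4.900.

μ ≈ 4.900, σ ≈ 0.612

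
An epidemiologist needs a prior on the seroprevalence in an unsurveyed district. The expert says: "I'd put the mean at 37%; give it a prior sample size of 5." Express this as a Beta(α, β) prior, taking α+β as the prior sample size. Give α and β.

α = 1.85, β = 3.15

Under the effective-sample-size interpretation, Beta(α, β) has prior mean α/(α+β) and prior sample size α+β.
So α+β = 5 and α/(α+β) = 0.37, giving α = 0.37·5 = 1.85 and β = 5 − 1.85 = 3.15.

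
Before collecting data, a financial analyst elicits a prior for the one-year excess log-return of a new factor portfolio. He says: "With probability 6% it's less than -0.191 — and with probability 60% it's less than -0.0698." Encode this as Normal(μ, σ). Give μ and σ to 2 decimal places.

μ = -0.09, σ = 0.07

The p-quantile of Normal(μ,σ) is μ + z_p·σ, with z_{0.06} = -1.555 and z_{0.6} = 0.2533.
Eliminate σ: μ = (z₂·x₁ − z₁·x₂)/(z₂ − z₁) = (0.2533·-0.191 − (-1.555)·-0.0698)/1.808 = -0.09.
Then σ = (x₂ − x₁)/(z₂ − z₁) = (-0.0698 − -0.191)/1.808 = 0.07.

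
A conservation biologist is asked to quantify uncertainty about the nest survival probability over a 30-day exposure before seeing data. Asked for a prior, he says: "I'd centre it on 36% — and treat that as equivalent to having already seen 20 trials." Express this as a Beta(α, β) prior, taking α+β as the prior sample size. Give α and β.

α = 7.2, β = 12.8

Under the effective-sample-size interpretation, Beta(α, β) has prior mean α/(α+β) and prior sample size α+β.
So α+β = 20 and α/(α+β) = 0.36, giving α = 0.36·20 = 7.2 and β = 20 − 7.2 = 12.8.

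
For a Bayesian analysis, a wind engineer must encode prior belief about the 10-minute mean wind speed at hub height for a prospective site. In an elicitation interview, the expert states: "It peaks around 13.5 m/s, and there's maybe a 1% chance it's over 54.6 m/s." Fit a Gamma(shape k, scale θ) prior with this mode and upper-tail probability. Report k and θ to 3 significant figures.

k ≈ 3.13, θ ≈ 6.33

Gamma(k,θ) with k>1 has mode (k−1)θ, so θ = 13.5/(k−1).
Need P(X < 54.6) = 0.99 with θ tied to k this way. Start at k = 2, θ = 13.5: P(X<54.6) ≈ 0.912.
Too low — raise k to concentrate. Iterating converges to k ≈ 3.13.
Then θ = 13.5/(3.13−1) ≈ 6.33.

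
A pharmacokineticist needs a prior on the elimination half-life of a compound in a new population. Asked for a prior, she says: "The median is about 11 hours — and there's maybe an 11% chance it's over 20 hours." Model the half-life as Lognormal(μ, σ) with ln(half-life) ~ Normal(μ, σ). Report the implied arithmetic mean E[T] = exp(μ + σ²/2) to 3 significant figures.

E[T] ≈ 12.4 hours

If T ~ Lognormal(μ,σ) then ln T ~ Normal(μ,σ), so the p-quantile of ln T is μ + z_p·σ.
ln(11) = 2.398 and ln(20) = 2.996; z_{0.5} = 0, z_{0.89} = 1.227.
σ = (2.996 − 2.398)/(1.227 − (0)) = 0.487.
μ = 2.398 − (0)·0.487 = 2.398.
E[T] = exp(μ + σ²/2) = exp(2.398 + 0.1188) = 12.4 hours.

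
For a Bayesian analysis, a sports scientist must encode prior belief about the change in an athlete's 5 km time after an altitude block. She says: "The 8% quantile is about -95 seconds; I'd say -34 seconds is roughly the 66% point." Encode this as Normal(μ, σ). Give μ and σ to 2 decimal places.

μ = -47.84, σ = 33.56

The p-quantile of Normal(μ,σ) is μ + z_p·σ, with z_{0.08} = -1.405 and z_{0.66} = 0.4125.
Eliminate σ: μ = (z₂·x₁ − z₁·x₂)/(z₂ − z₁) = (0.4125·-95 − (-1.405)·-34)/1.818 = -47.84.
Then σ = (x₂ − x₁)/(z₂ − z₁) = (-34 − -95)/1.818 = 33.56.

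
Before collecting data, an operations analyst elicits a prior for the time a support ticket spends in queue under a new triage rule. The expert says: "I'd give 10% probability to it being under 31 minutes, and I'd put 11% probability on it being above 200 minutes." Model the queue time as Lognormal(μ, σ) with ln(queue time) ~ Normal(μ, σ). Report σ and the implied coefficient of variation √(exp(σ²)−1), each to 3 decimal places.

σ ≈ 0.743, CV ≈ 0.859

If T ~ Lognormal(μ,σ) then ln T ~ Normal(μ,σ), so the p-quantile of ln T is μ + z_p·σ.
ln(31) = 3.434 and ln(200) = 5.298; z_{0.1} = -1.282, z_{0.89} = 1.227.
σ = (5.298 − 3.434)/(1.227 − (-1.282)) = 0.743.
μ = 3.434 − (-1.282)·0.743 = 4.387.
CV = √(exp(σ²)−1) = √(exp(0.5525)−1) = 0.859.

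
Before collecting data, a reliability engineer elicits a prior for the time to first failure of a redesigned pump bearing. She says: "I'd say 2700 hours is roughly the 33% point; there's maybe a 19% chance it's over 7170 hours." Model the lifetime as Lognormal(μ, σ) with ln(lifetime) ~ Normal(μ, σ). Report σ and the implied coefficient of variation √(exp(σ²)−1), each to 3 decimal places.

σ ≈ 0.741, CV ≈ 0.856

If T ~ Lognormal(μ,σ) then ln T ~ Normal(μ,σ), so the p-quantile of ln T is μ + z_p·σ.
ln(2700) = 7.901 and ln(7170) = 8.878; z_{0.33} = -0.4399, z_{0.81} = 0.8779.
σ = (8.878 − 7.901)/(0.8779 − (-0.4399)) = 0.741.
μ = 7.901 − (-0.4399)·0.741 = 8.227.
CV = √(exp(σ²)−1) = √(exp(0.5493)−1) = 0.856.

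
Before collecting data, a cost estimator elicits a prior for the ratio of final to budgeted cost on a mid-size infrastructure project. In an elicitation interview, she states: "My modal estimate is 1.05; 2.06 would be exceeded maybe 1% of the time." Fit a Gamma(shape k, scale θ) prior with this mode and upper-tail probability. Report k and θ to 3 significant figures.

Gamma(k,θ) with k>1 has mode (k−1)θ, so θ = 1.05/(k−1).
Need P(X < 2.06) = 0.99 with θ tied to k this way. Start at k = 2, θ = 1.05: P(X<2.06) ≈ 0.584.
Too low — raise k to concentrate. Iterating converges to k ≈ 11.9.
Then θ = 1.05/(11.9−1) ≈ 0.0967.

k ≈ 11.9, θ ≈ 0.0967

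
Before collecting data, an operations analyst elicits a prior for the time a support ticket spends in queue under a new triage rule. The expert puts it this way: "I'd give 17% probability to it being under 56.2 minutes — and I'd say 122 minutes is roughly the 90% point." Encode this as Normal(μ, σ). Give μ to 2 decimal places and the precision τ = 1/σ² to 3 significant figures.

For Normal(μ,σ), the p-quantile is μ + z_p·σ. Here z_{0.17} = -0.9542, z_{0.9} = 1.282.
So 56.2 = μ − 0.9542σ and 122 = μ + 1.282σ.
Subtracting: σ = (122 − 56.2)/(1.282 − (-0.9542)) = 29.43.
Then μ = 56.2 − (-0.9542)·29.43 = 84.28.
Precision τ = 1/σ² = 1/29.43² = 0.00115.

μ = 84.28, τ = 0.00115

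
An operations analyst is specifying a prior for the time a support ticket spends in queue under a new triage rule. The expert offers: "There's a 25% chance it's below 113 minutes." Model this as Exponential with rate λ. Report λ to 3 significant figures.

P(T < 113.0) = 1 − e^(−λ·113.0) = 0.25, so λ = −ln(1−0.25)/113.0 = −ln(0.75)/113.0 = 0.00255.

λ ≈ 0.00255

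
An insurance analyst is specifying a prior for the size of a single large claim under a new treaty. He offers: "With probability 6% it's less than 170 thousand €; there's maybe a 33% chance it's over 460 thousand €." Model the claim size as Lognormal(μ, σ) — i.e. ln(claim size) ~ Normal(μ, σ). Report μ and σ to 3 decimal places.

If T ~ Lognormal(μ,σ) then ln T ~ Normal(μ,σ), so the p-quantile of ln T is μ + z_p·σ.
ln(170) = 5.136 and ln(460) = 6.131; z_{0.06} = -1.555, z_{0.67} = 0.4399.
σ = (6.131 − 5.136)/(0.4399 − (-1.555)) = 0.499.
μ = 5.136 − (-1.555)·0.499 = 5.912.

μ ≈ 5.912, σ ≈ 0.499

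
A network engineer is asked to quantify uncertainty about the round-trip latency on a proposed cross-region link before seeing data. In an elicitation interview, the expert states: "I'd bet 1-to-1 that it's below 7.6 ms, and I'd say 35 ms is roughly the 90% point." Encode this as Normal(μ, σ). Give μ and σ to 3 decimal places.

The p-quantile of Normal(μ,σ) is μ + z_p·σ, with z_{0.5} = 0 and z_{0.9} = 1.282.
Eliminate σ: μ = (z₂·x₁ − z₁·x₂)/(z₂ − z₁) = (1.282·7.6 − (0)·35)/1.282 = 7.600.
Then σ = (x₂ − x₁)/(z₂ − z₁) = (35 − 7.6)/1.282 = 21.380.

μ = 7.600, σ = 21.380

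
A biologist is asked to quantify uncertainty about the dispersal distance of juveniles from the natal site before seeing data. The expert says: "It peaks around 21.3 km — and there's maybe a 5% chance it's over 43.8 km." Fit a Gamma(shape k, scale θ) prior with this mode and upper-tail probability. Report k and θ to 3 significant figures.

Gamma(k,θ) with k>1 has mode (k−1)θ, so θ = 21.3/(k−1).
Need P(X < 43.8) = 0.95 with θ tied to k this way. Start at k = 2, θ = 21.3: P(X<43.8) ≈ 0.609.
Too low — raise k to concentrate. Iterating converges to k ≈ 6.32.
Then θ = 21.3/(6.32−1) ≈ 4.

k ≈ 6.32, θ ≈ 4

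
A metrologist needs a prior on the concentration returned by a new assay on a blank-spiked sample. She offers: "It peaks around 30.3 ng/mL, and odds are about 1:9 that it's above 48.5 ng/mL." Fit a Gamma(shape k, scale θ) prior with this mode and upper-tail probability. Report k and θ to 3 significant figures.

k ≈ 9.49, θ ≈ 3.57

Gamma(k,θ) with k>1 has mode (k−1)θ, so θ = 30.3/(k−1).
Need P(X < 48.5) = 0.9 with θ tied to k this way. Start at k = 2, θ = 30.3: P(X<48.5) ≈ 0.475.
Too low — raise k to concentrate. Iterating converges to k ≈ 9.49.
Then θ = 30.3/(9.49−1) ≈ 3.57.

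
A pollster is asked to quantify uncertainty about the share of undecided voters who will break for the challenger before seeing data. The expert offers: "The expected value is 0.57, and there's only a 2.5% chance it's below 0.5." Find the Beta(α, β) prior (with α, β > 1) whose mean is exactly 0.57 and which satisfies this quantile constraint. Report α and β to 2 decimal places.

α ≈ 110.87, β ≈ 83.64

With mean 0.57 fixed, write α = 0.57s, β = 0.43s where s = α+β.
Need P(θ < 0.5) = 0.025 under Beta(0.57s, 0.43s). Normal approximation: (q−m)/√(m(1−m)/s) ≈ z_{0.025} = -1.96, so s ≈ 0.57·0.43·(-1.96)²/(0.5−0.57)² = 192.2.
At s = 192.2: P(θ<0.5) ≈ 0.026. Adjusting to match 0.025 gives s ≈ 194.51.
So α = 0.57·194.51 ≈ 110.87, β = 0.43·194.51 ≈ 83.64.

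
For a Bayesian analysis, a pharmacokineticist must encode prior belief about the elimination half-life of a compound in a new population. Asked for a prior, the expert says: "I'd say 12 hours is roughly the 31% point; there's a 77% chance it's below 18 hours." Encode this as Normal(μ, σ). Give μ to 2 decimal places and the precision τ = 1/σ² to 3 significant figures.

For Normal(μ,σ), the p-quantile is μ + z_p·σ. Here z_{0.31} = -0.4959, z_{0.77} = 0.7388.
So 12 = μ − 0.4959σ and 18 = μ + 0.7388σ.
Subtracting: σ = (18 − 12)/(0.7388 − (-0.4959)) = 4.86.
Then μ = 12 − (-0.4959)·4.86 = 14.41.
Precision τ = 1/σ² = 1/4.859² = 0.0423.

μ = 14.41, τ = 0.0423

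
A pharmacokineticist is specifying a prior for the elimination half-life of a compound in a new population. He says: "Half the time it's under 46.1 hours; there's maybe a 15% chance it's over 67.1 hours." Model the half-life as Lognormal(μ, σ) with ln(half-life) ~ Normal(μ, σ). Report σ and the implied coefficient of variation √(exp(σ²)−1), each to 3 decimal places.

σ ≈ 0.362, CV ≈ 0.374

If T ~ Lognormal(μ,σ) then ln T ~ Normal(μ,σ), so the p-quantile of ln T is μ + z_p·σ.
ln(46.1) = 3.831 and ln(67.1) = 4.206; z_{0.5} = 0, z_{0.85} = 1.036.
σ = (4.206 − 3.831)/(1.036 − (0)) = 0.362.
μ = 3.831 − (0)·0.362 = 3.831.
CV = √(exp(σ²)−1) = √(exp(0.1312)−1) = 0.374.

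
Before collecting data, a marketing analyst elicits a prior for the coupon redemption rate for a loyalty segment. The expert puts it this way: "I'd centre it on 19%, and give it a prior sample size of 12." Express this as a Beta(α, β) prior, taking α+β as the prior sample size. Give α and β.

α = 2.28, β = 9.72

Under the effective-sample-size interpretation, Beta(α, β) has prior mean α/(α+β) and prior sample size α+β.
So α+β = 12 and α/(α+β) = 0.19, giving α = 0.19·12 = 2.28 and β = 12 − 2.28 = 9.72.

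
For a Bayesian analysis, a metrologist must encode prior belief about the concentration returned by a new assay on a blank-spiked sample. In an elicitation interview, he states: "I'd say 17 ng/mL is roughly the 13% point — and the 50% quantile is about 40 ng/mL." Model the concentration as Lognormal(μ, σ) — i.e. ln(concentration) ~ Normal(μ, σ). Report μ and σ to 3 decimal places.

μ ≈ 3.689, σ ≈ 0.760

If T ~ Lognormal(μ,σ) then ln T ~ Normal(μ,σ), so the p-quantile of ln T is μ + z_p·σ.
ln(17) = 2.833 and ln(40) = 3.689; z_{0.13} = -1.126, z_{0.5} = 0.
σ = (3.689 − 2.833)/(0 − (-1.126)) = 0.760.
μ = 2.833 − (-1.126)·0.760 = 3.689.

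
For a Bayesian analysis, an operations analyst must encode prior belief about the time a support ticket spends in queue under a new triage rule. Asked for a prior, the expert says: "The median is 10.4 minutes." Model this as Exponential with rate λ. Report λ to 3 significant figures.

λ ≈ 0.0666

Exponential median = ln 2 / λ, so λ = ln 2 / 10.4 = 0.0666.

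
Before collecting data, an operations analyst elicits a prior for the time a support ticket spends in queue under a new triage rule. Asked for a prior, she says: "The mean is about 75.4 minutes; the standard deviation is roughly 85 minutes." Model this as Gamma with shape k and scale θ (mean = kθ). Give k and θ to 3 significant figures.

For Gamma(k, scale θ): mean = kθ, variance = kθ², so CV = 1/√k.
CV = SD/mean = 85/75.4 = 1.127, hence k = 1/CV² = 0.787.
Then θ = mean/k = 75.4/0.787 = 95.8.

k ≈ 0.787, θ ≈ 95.8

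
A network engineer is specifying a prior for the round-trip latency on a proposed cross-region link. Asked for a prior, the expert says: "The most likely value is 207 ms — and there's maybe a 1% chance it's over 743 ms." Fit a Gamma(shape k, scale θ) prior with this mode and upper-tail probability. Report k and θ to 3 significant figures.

k ≈ 3.63, θ ≈ 78.6

Gamma(k,θ) with k>1 has mode (k−1)θ, so θ = 207/(k−1).
Need P(X < 743) = 0.99 with θ tied to k this way. Start at k = 2, θ = 207: P(X<743) ≈ 0.873.
Too low — raise k to concentrate. Iterating converges to k ≈ 3.63.
Then θ = 207/(3.63−1) ≈ 78.6.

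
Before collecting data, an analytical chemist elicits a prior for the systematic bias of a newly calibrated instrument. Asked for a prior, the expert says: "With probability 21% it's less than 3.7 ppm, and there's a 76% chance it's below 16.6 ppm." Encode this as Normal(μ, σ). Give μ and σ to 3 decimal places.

μ = 10.577, σ = 8.528

The p-quantile of Normal(μ,σ) is μ + z_p·σ, with z_{0.21} = -0.8064 and z_{0.76} = 0.7063.
Eliminate σ: μ = (z₂·x₁ − z₁·x₂)/(z₂ − z₁) = (0.7063·3.7 − (-0.8064)·16.6)/1.513 = 10.577.
Then σ = (x₂ − x₁)/(z₂ − z₁) = (16.6 − 3.7)/1.513 = 8.528.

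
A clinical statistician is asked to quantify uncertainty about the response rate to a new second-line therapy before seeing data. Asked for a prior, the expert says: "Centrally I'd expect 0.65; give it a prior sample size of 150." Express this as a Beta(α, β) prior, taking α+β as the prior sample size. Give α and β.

α = 97.5, β = 52.5

Under the effective-sample-size interpretation, Beta(α, β) has prior mean α/(α+β) and prior sample size α+β.
So α+β = 150 and α/(α+β) = 0.65, giving α = 0.65·150 = 97.5 and β = 150 − 97.5 = 52.5.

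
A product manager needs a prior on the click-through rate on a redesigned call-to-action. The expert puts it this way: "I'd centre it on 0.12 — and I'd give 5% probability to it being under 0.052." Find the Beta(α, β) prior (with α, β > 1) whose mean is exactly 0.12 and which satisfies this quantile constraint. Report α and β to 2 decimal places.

With mean 0.12 fixed, write α = 0.12s, β = 0.88s where s = α+β.
Need P(θ < 0.052) = 0.05 under Beta(0.12s, 0.88s). Normal approximation: (q−m)/√(m(1−m)/s) ≈ z_{0.05} = -1.64, so s ≈ 0.12·0.88·(-1.64)²/(0.052−0.12)² = 61.8.
At s = 61.8: P(θ<0.052) ≈ 0.025. Adjusting to match 0.05 gives s ≈ 45.26.
So α = 0.12·45.26 ≈ 5.43, β = 0.88·45.26 ≈ 39.83.

α ≈ 5.43, β ≈ 39.83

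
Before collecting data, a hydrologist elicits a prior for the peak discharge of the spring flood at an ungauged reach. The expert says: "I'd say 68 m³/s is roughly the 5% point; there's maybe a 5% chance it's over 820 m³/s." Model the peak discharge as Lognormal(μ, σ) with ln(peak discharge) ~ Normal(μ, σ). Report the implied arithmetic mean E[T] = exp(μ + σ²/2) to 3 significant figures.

If T ~ Lognormal(μ,σ) then ln T ~ Normal(μ,σ), so the p-quantile of ln T is μ + z_p·σ.
ln(68) = 4.22 and ln(820) = 6.709; z_{0.05} = -1.645, z_{0.95} = 1.645.
σ = (6.709 − 4.22)/(1.645 − (-1.645)) = 0.757.
μ = 4.22 − (-1.645)·0.757 = 5.464.
E[T] = exp(μ + σ²/2) = exp(5.464 + 0.2864) = 314 m³/s.

E[T] ≈ 314 m³/s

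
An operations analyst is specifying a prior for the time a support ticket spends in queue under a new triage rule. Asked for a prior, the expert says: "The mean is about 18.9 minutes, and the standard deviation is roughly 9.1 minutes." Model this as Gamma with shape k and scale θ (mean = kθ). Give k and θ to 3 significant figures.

k ≈ 4.31, θ ≈ 4.38

For Gamma(k, scale θ): mean = kθ, variance = kθ², so CV = 1/√k.
CV = SD/mean = 9.1/18.9 = 0.4815, hence k = 1/CV² = 4.31.
Then θ = mean/k = 18.9/4.31 = 4.38.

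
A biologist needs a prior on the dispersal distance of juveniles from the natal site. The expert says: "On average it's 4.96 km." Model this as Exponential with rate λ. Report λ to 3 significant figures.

Exponential mean = 1/λ, so λ = 1/4.96 = 0.202.

λ ≈ 0.202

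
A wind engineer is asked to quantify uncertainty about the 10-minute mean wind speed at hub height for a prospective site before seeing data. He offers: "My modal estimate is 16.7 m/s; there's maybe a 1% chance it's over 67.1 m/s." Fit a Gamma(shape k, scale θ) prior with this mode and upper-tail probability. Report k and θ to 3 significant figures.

k ≈ 3.16, θ ≈ 7.74

Gamma(k,θ) with k>1 has mode (k−1)θ, so θ = 16.7/(k−1).
Need P(X < 67.1) = 0.99 with θ tied to k this way. Start at k = 2, θ = 16.7: P(X<67.1) ≈ 0.910.
Too low — raise k to concentrate. Iterating converges to k ≈ 3.16.
Then θ = 16.7/(3.16−1) ≈ 7.74.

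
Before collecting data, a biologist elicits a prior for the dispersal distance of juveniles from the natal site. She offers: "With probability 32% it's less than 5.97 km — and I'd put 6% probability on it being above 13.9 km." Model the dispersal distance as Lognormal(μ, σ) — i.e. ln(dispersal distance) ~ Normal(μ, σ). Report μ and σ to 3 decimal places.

μ ≈ 1.982, σ ≈ 0.418

If T ~ Lognormal(μ,σ) then ln T ~ Normal(μ,σ), so the p-quantile of ln T is μ + z_p·σ.
ln(5.97) = 1.787 and ln(13.9) = 2.632; z_{0.32} = -0.4677, z_{0.94} = 1.555.
σ = (2.632 − 1.787)/(1.555 − (-0.4677)) = 0.418.
μ = 1.787 − (-0.4677)·0.418 = 1.982.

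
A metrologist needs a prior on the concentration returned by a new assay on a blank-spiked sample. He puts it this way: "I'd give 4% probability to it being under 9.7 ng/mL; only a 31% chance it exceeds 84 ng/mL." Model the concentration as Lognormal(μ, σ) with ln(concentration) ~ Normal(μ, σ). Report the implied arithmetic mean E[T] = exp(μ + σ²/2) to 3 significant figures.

E[T] ≈ 82.8 ng/mL

If T ~ Lognormal(μ,σ) then ln T ~ Normal(μ,σ), so the p-quantile of ln T is μ + z_p·σ.
ln(9.7) = 2.272 and ln(84) = 4.431; z_{0.04} = -1.751, z_{0.69} = 0.4959.
σ = (4.431 − 2.272)/(0.4959 − (-1.751)) = 0.961.
μ = 2.272 − (-1.751)·0.961 = 3.954.
E[T] = exp(μ + σ²/2) = exp(3.954 + 0.4617) = 82.8 ng/mL.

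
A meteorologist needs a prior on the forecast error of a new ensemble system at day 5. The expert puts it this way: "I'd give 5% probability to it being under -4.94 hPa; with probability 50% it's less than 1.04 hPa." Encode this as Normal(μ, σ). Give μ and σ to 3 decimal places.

For Normal(μ,σ), the p-quantile is μ + z_p·σ. Here z_{0.05} = -1.645, z_{0.5} = 0.
So -4.94 = μ − 1.645σ and 1.04 = μ + 0σ.
Subtracting: σ = (1.04 − -4.94)/(0 − (-1.645)) = 3.636.
Then μ = -4.94 − (-1.645)·3.636 = 1.040.

μ = 1.040, σ = 3.636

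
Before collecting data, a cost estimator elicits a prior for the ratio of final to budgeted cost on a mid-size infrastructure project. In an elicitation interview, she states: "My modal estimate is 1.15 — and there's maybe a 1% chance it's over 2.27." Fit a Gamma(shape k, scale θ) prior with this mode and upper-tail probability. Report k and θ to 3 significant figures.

Gamma(k,θ) with k>1 has mode (k−1)θ, so θ = 1.15/(k−1).
Need P(X < 2.27) = 0.99 with θ tied to k this way. Start at k = 2, θ = 1.15: P(X<2.27) ≈ 0.587.
Too low — raise k to concentrate. Iterating converges to k ≈ 11.6.
Then θ = 1.15/(11.6−1) ≈ 0.108.

k ≈ 11.6, θ ≈ 0.108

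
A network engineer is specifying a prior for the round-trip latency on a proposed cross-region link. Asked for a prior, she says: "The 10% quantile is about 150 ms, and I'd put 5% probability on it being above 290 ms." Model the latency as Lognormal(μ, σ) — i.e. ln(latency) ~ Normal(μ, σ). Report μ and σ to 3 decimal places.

If T ~ Lognormal(μ,σ) then ln T ~ Normal(μ,σ), so the p-quantile of ln T is μ + z_p·σ.
ln(150) = 5.011 and ln(290) = 5.67; z_{0.1} = -1.282, z_{0.95} = 1.645.
σ = (5.67 − 5.011)/(1.645 − (-1.282)) = 0.225.
μ = 5.011 − (-1.282)·0.225 = 5.299.

μ ≈ 5.299, σ ≈ 0.225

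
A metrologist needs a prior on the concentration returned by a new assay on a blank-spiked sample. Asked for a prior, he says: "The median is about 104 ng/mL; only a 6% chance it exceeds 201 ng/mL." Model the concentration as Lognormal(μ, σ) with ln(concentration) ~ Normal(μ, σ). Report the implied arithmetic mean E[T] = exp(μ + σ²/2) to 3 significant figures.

If T ~ Lognormal(μ,σ) then ln T ~ Normal(μ,σ), so the p-quantile of ln T is μ + z_p·σ.
ln(104) = 4.644 and ln(201) = 5.303; z_{0.5} = 0, z_{0.94} = 1.555.
σ = (5.303 − 4.644)/(1.555 − (0)) = 0.424.
μ = 4.644 − (0)·0.424 = 4.644.
E[T] = exp(μ + σ²/2) = exp(4.644 + 0.0898) = 114 ng/mL.

E[T] ≈ 114 ng/mL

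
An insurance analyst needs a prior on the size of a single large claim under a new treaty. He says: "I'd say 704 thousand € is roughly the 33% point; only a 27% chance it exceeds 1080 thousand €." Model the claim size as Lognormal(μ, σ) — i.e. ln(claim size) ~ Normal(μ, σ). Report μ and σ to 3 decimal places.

If T ~ Lognormal(μ,σ) then ln T ~ Normal(μ,σ), so the p-quantile of ln T is μ + z_p·σ.
ln(704) = 6.557 and ln(1080) = 6.985; z_{0.33} = -0.4399, z_{0.73} = 0.6128.
σ = (6.985 − 6.557)/(0.6128 − (-0.4399)) = 0.407.
μ = 6.557 − (-0.4399)·0.407 = 6.736.

μ ≈ 6.736, σ ≈ 0.407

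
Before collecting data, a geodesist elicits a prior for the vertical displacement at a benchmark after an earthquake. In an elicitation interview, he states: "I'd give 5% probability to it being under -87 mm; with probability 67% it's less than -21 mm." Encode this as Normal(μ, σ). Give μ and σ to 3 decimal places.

μ = -34.927, σ = 31.658

For Normal(μ,σ), the p-quantile is μ + z_p·σ. Here z_{0.05} = -1.645, z_{0.67} = 0.4399.
So -87 = μ − 1.645σ and -21 = μ + 0.4399σ.
Subtracting: σ = (-21 − -87)/(0.4399 − (-1.645)) = 31.658.
Then μ = -87 − (-1.645)·31.658 = -34.927.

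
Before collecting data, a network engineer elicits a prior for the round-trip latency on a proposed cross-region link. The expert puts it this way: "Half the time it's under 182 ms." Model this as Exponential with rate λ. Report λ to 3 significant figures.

λ ≈ 0.00381

Exponential median = ln 2 / λ, so λ = ln 2 / 182.0 = 0.00381.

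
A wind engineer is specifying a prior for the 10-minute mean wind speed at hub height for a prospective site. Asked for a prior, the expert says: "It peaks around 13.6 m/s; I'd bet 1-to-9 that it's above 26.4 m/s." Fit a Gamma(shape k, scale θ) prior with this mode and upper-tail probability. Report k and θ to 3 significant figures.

Gamma(k,θ) with k>1 has mode (k−1)θ, so θ = 13.6/(k−1).
Need P(X < 26.4) = 0.9 with θ tied to k this way. Start at k = 2, θ = 13.6: P(X<26.4) ≈ 0.578.
Too low — raise k to concentrate. Iterating converges to k ≈ 5.35.
Then θ = 13.6/(5.35−1) ≈ 3.13.

k ≈ 5.35, θ ≈ 3.13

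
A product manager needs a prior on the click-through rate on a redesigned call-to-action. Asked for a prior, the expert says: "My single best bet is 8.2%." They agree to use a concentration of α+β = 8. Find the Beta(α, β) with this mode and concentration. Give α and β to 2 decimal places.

For α,β > 1 the Beta mode is (α−1)/(α+β−2). With α+β = 8, the mode is (α−1)/6.
Set (α−1)/6 = 0.082 → α = 1 + 0.082·6 = 1.49.
β = 8 − α = 6.51.

α = 1.49, β = 6.51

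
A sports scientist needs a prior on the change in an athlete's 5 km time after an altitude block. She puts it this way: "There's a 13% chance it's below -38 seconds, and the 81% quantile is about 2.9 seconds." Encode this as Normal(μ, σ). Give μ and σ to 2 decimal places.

μ = -15.01, σ = 20.41

For Normal(μ,σ), the p-quantile is μ + z_p·σ. Here z_{0.13} = -1.126, z_{0.81} = 0.8779.
So -38 = μ − 1.126σ and 2.9 = μ + 0.8779σ.
Subtracting: σ = (2.9 − -38)/(0.8779 − (-1.126)) = 20.41.
Then μ = -38 − (-1.126)·20.41 = -15.01.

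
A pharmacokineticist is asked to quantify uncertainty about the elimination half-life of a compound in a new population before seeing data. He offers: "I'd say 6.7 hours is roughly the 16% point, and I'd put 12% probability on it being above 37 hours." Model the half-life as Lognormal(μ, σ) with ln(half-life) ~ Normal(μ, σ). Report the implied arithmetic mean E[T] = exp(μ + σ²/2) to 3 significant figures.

E[T] ≈ 20 hours

If T ~ Lognormal(μ,σ) then ln T ~ Normal(μ,σ), so the p-quantile of ln T is μ + z_p·σ.
ln(6.7) = 1.902 and ln(37) = 3.611; z_{0.16} = -0.9945, z_{0.88} = 1.175.
σ = (3.611 − 1.902)/(1.175 − (-0.9945)) = 0.788.
μ = 1.902 − (-0.9945)·0.788 = 2.685.
E[T] = exp(μ + σ²/2) = exp(2.685 + 0.3102) = 20 hours.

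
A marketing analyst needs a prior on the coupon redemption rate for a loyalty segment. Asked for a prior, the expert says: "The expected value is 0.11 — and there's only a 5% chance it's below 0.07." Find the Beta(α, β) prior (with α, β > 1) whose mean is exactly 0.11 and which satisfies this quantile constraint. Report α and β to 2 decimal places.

α ≈ 15.37, β ≈ 124.35

With mean 0.11 fixed, write α = 0.11s, β = 0.89s where s = α+β.
Need P(θ < 0.07) = 0.05 under Beta(0.11s, 0.89s). Normal approximation: (q−m)/√(m(1−m)/s) ≈ z_{0.05} = -1.64, so s ≈ 0.11·0.89·(-1.64)²/(0.07−0.11)² = 165.5.
At s = 165.5: P(θ<0.07) ≈ 0.036. Adjusting to match 0.05 gives s ≈ 139.72.
So α = 0.11·139.72 ≈ 15.37, β = 0.89·139.72 ≈ 124.35.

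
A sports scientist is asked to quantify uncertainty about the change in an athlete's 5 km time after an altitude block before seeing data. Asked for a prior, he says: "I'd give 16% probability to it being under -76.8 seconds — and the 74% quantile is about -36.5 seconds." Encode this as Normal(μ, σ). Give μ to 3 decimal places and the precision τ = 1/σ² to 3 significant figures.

μ = -52.330, τ = 0.00165

The p-quantile of Normal(μ,σ) is μ + z_p·σ, with z_{0.16} = -0.9945 and z_{0.74} = 0.6433.
Eliminate σ: μ = (z₂·x₁ − z₁·x₂)/(z₂ − z₁) = (0.6433·-76.8 − (-0.9945)·-36.5)/1.638 = -52.330.
Then σ = (x₂ − x₁)/(z₂ − z₁) = (-36.5 − -76.8)/1.638 = 24.606.
Precision τ = 1/σ² = 1/24.61² = 0.00165.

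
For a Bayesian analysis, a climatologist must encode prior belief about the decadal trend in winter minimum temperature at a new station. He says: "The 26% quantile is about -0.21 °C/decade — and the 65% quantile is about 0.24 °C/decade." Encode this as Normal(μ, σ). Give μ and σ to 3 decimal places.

For Normal(μ,σ), the p-quantile is μ + z_p·σ. Here z_{0.26} = -0.6433, z_{0.65} = 0.3853.
So -0.21 = μ − 0.6433σ and 0.24 = μ + 0.3853σ.
Subtracting: σ = (0.24 − -0.21)/(0.3853 − (-0.6433)) = 0.437.
Then μ = -0.21 − (-0.6433)·0.437 = 0.071.

μ = 0.071, σ = 0.437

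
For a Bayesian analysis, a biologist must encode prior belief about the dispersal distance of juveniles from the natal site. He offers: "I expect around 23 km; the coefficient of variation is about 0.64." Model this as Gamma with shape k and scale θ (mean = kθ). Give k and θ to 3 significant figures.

k ≈ 2.44, θ ≈ 9.42

For Gamma(k, scale θ): mean = kθ, variance = kθ², so CV = 1/√k.
CV = 0.64, hence k = 1/CV² = 2.44.
Then θ = mean/k = 23/2.44 = 9.42.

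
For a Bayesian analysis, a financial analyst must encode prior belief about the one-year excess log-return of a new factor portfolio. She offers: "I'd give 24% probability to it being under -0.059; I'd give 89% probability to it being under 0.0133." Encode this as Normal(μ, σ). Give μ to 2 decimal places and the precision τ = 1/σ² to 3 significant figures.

μ = -0.03, τ = 715

The p-quantile of Normal(μ,σ) is μ + z_p·σ, with z_{0.24} = -0.7063 and z_{0.89} = 1.227.
Eliminate σ: μ = (z₂·x₁ − z₁·x₂)/(z₂ − z₁) = (1.227·-0.059 − (-0.7063)·0.0133)/1.933 = -0.03.
Then σ = (x₂ − x₁)/(z₂ − z₁) = (0.0133 − -0.059)/1.933 = 0.04.
Precision τ = 1/σ² = 1/0.03741² = 715.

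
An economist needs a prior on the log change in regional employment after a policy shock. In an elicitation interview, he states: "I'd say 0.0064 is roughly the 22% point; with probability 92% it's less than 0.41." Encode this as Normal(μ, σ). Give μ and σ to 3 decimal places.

μ = 0.150, σ = 0.185

The p-quantile of Normal(μ,σ) is μ + z_p·σ, with z_{0.22} = -0.7722 and z_{0.92} = 1.405.
Eliminate σ: μ = (z₂·x₁ − z₁·x₂)/(z₂ − z₁) = (1.405·0.0064 − (-0.7722)·0.41)/2.177 = 0.150.
Then σ = (x₂ − x₁)/(z₂ − z₁) = (0.41 − 0.0064)/2.177 = 0.185.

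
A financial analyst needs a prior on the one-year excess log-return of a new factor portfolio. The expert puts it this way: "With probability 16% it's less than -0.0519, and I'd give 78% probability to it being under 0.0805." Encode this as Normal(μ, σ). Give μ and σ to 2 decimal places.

μ = 0.02, σ = 0.07

For Normal(μ,σ), the p-quantile is μ + z_p·σ. Here z_{0.16} = -0.9945, z_{0.78} = 0.7722.
So -0.0519 = μ − 0.9945σ and 0.0805 = μ + 0.7722σ.
Subtracting: σ = (0.0805 − -0.0519)/(0.7722 − (-0.9945)) = 0.07.
Then μ = -0.0519 − (-0.9945)·0.07 = 0.02.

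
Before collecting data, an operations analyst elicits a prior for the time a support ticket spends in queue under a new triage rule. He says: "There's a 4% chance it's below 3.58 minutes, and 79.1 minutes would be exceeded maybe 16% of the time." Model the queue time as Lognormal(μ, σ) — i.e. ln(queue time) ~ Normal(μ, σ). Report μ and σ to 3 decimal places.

μ ≈ 3.249, σ ≈ 1.128

If T ~ Lognormal(μ,σ) then ln T ~ Normal(μ,σ), so the p-quantile of ln T is μ + z_p·σ.
ln(3.58) = 1.275 and ln(79.1) = 4.371; z_{0.04} = -1.751, z_{0.84} = 0.9945.
σ = (4.371 − 1.275)/(0.9945 − (-1.751)) = 1.128.
μ = 1.275 − (-1.751)·1.128 = 3.249.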